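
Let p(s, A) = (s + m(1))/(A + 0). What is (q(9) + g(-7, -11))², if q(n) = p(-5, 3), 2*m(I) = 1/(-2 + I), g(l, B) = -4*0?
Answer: 121/36 ≈ 3.3611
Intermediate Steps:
g(l, B) = 0
m(I) = 1/(2*(-2 + I))
p(s, A) = (-½ + s)/A (p(s, A) = (s + 1/(2*(-2 + 1)))/(A + 0) = (s + (½)/(-1))/A = (s + (½)*(-1))/A = (s - ½)/A = (-½ + s)/A)
q(n) = -11/6 (q(n) = (-½ - 5)/3 = (⅓)*(-11/2) = -11/6)
(q(9) + g(-7, -11))² = (-11/6 + 0)² = (-11/6)² = 121/36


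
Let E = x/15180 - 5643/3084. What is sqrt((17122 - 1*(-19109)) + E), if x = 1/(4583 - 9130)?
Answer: sqrt(2850086849262816831172890)/8869514610 ≈ 190.34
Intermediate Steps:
x = -1/4547 (x = 1/(-4547) = -1/4547 ≈ -0.00021993)
E = -16229141161/8869514610 (E = -1/4547/15180 - 5643/3084 = -1/4547*1/15180 - 5643*1/3084 = -1/69023460 - 1881/1028 = -16229141161/8869514610 ≈ -1.8298)
sqrt((17122 - 1*(-19109)) + E) = sqrt((17122 - 1*(-19109)) - 16229141161/8869514610) = sqrt((17122 + 19109) - 16229141161/8869514610) = sqrt(36231 - 16229141161/8869514610) = sqrt(321335154693749/8869514610) = sqrt(2850086849262816831172890)/8869514610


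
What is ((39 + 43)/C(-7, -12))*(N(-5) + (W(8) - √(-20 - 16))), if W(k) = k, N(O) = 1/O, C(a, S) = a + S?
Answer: -3198/95 + 492*I/19 ≈ -33.663 + 25.895*I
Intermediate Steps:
C(a, S) = S + a
N(O) = 1/O
((39 + 43)/C(-7, -12))*(N(-5) + (W(8) - √(-20 - 16))) = ((39 + 43)/(-12 - 7))*(1/(-5) + (8 - √(-20 - 16))) = (82/(-19))*(-⅕ + (8 - √(-36))) = (82*(-1/19))*(-⅕ + (8 - 6*I)) = -82*(-⅕ + (8 - 6*I))/19 = -82*(39/5 - 6*I)/19 = -3198/95 + 492*I/19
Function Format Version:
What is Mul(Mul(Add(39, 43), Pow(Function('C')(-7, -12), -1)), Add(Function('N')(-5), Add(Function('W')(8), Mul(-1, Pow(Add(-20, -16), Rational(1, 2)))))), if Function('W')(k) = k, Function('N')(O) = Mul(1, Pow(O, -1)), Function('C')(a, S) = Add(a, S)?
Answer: Add(Rational(-3198, 95), Mul(Rational(492, 19), I)) ≈ Add(-33.663, Mul(25.895, I))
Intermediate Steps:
Function('C')(a, S) = Add(S, a)
Function('N')(O) = Pow(O, -1)
Mul(Mul(Add(39, 43), Pow(Function('C')(-7, -12), -1)), Add(Function('N')(-5), Add(Function('W')(8), Mul(-1, Pow(Add(-20, -16), Rational(1, 2)))))) = Mul(Mul(Add(39, 43), Pow(Add(-12, -7), -1)), Add(Pow(-5, -1), Add(8, Mul(-1, Pow(Add(-20, -16), Rational(1, 2)))))) = Mul(Mul(82, Pow(-19, -1)), Add(Rational(-1, 5), Add(8, Mul(-1, Pow(-36, Rational(1, 2)))))) = Mul(Mul(82, Rational(-1, 19)), Add(Rational(-1, 5), Add(8, Mul(-1, Mul(6, I))))) = Mul(Rational(-82, 19), Add(Rational(-1, 5), Add(8, Mul(-6, I)))) = Mul(Rational(-82, 19), Add(Rational(39, 5), Mul(-6, I))) = Add(Rational(-3198, 95), Mul(Rational(492, 19), I))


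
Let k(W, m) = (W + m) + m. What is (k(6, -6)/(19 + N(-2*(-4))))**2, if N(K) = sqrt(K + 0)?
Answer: 13284/124609 - 2736*sqrt(2)/124609 ≈ 0.075554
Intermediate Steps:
N(K) = sqrt(K)
k(W, m) = W + 2*m
(k(6, -6)/(19 + N(-2*(-4))))**2 = ((6 + 2*(-6))/(19 + sqrt(-2*(-4))))**2 = ((6 - 12)/(19 + sqrt(8)))**2 = (-6/(19 + 2*sqrt(2)))**2 = 36/(19 + 2*sqrt(2))**2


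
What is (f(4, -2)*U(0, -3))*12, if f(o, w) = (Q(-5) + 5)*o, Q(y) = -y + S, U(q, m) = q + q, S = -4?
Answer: 0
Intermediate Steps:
U(q, m) = 2*q
Q(y) = -4 - y (Q(y) = -y - 4 = -4 - y)
f(o, w) = 6*o (f(o, w) = ((-4 - 1*(-5)) + 5)*o = ((-4 + 5) + 5)*o = (1 + 5)*o = 6*o)
(f(4, -2)*U(0, -3))*12 = ((6*4)*(2*0))*12 = (24*0)*12 = 0*12 = 0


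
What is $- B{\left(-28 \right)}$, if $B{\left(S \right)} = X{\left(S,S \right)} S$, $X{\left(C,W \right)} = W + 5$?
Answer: $-644$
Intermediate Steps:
$X{\left(C,W \right)} = 5 + W$
$B{\left(S \right)} = S \left(5 + S\right)$ ($B{\left(S \right)} = \left(5 + S\right) S = S \left(5 + S\right)$)
$- B{\left(-28 \right)} = - \left(-28\right) \left(5 - 28\right) = - \left(-28\right) \left(-23\right) = \left(-1\right) 644 = -644$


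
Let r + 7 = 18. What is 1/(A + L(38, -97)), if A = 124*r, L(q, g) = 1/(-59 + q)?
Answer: 21/28643 ≈ 0.00073316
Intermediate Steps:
r = 11 (r = -7 + 18 = 11)
A = 1364 (A = 124*11 = 1364)
1/(A + L(38, -97)) = 1/(1364 + 1/(-59 + 38)) = 1/(1364 + 1/(-21)) = 1/(1364 - 1/21) = 1/(28643/21) = 21/28643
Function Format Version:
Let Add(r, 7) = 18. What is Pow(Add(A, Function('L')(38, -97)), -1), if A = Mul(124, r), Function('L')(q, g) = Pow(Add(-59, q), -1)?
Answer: Rational(21, 28643) ≈ 0.00073316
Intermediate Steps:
r = 11 (r = Add(-7, 18) = 11)
A = 1364 (A = Mul(124, 11) = 1364)
Pow(Add(A, Function('L')(38, -97)), -1) = Pow(Add(1364, Pow(Add(-59, 38), -1)), -1) = Pow(Add(1364, Pow(-21, -1)), -1) = Pow(Add(1364, Rational(-1, 21)), -1) = Pow(Rational(28643, 21), -1) = Rational(21, 28643)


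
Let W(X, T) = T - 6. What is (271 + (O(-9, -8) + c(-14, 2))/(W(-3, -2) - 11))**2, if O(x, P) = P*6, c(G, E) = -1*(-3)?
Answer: 26977636/361 ≈ 74730.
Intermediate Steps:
W(X, T) = -6 + T
c(G, E) = 3
O(x, P) = 6*P
(271 + (O(-9, -8) + c(-14, 2))/(W(-3, -2) - 11))**2 = (271 + (6*(-8) + 3)/((-6 - 2) - 11))**2 = (271 + (-48 + 3)/(-8 - 11))**2 = (271 - 45/(-19))**2 = (271 - 45*(-1/19))**2 = (271 + 45/19)**2 = (5194/19)**2 = 26977636/361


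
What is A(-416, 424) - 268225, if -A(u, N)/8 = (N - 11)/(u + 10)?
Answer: -7778289/29 ≈ -2.6822e+5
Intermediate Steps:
A(u, N) = -8*(-11 + N)/(10 + u) (A(u, N) = -8*(N - 11)/(u + 10) = -8*(-11 + N)/(10 + u))
A(-416, 424) - 268225 = 8*(11 - 1*424)/(10 - 416) - 268225 = 8*(11 - 424)/(-406) - 268225 = 8*(-1/406)*(-413) - 268225 = 236/29 - 268225 = -7778289/29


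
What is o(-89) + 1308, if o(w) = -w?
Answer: 1397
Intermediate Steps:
o(-89) + 1308 = -1*(-89) + 1308 = 89 + 1308 = 1397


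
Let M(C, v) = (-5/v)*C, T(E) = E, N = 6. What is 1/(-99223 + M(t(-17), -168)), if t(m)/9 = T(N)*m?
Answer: -28/2779009 ≈ -1.0076e-5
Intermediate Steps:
t(m) = 54*m (t(m) = 9*(6*m) = 54*m)
M(C, v) = -5*C/v
1/(-99223 + M(t(-17), -168)) = 1/(-99223 - 5*54*(-17)/(-168)) = 1/(-99223 - 5*(-918)*(-1/168)) = 1/(-99223 - 765/28) = 1/(-2779009/28) = -28/2779009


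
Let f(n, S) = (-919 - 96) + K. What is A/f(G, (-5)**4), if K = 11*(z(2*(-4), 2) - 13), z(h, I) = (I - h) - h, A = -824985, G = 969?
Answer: 54999/64 ≈ 859.36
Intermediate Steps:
z(h, I) = I - 2*h
K = 55 (K = 11*((2 - 4*(-4)) - 13) = 11*((2 - 2*(-8)) - 13) = 11*((2 + 16) - 13) = 11*(18 - 13) = 11*5 = 55)
f(n, S) = -960 (f(n, S) = (-919 - 96) + 55 = -1015 + 55 = -960)
A/f(G, (-5)**4) = -824985/(-960) = -824985*(-1/960) = 54999/64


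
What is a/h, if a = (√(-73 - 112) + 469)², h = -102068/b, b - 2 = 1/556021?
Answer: -3594122976/834587521 - 521548167*I*√185/28375975714 ≈ -4.3065 - 0.24999*I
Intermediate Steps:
b = 1112043/556021 (b = 2 + 1/556021 = 1112043/556021 ≈ 2.0000)
h = -56751951428/1112043 (h = -102068/1112043/556021 = -102068*556021/1112043 = -56751951428/1112043 ≈ -51034.)
a = (469 + I*√185)² (a = (√(-185) + 469)² = (I*√185 + 469)² = (469 + I*√185)² ≈ 2.1978e+5 + 12758.0*I)
a/h = (469 + I*√185)²/(-56751951428/1112043) = (469 + I*√185)²*(-1112043/56751951428) = -1112043*(469 + I*√185)²/56751951428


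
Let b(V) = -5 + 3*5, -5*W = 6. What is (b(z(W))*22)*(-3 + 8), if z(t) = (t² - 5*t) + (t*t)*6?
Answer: 1100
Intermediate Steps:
W = -6/5 (W = -⅕*6 = -6/5 ≈ -1.2000)
z(t) = -5*t + 7*t² (z(t) = (t² - 5*t) + t²*6 = (t² - 5*t) + 6*t² = -5*t + 7*t²)
b(V) = 10 (b(V) = -5 + 15 = 10)
(b(z(W))*22)*(-3 + 8) = (10*22)*(-3 + 8) = 220*5 = 1100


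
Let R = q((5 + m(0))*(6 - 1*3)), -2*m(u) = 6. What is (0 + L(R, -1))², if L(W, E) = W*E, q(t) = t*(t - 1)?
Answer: 900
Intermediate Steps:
m(u) = -3 (m(u) = -½*6 = -3)
q(t) = t*(-1 + t)
R = 30 (R = ((5 - 3)*(6 - 1*3))*(-1 + (5 - 3)*(6 - 1*3)) = (2*(6 - 3))*(-1 + 2*(6 - 3)) = (2*3)*(-1 + 2*3) = 6*(-1 + 6) = 6*5 = 30)
L(W, E) = E*W
(0 + L(R, -1))² = (0 - 1*30)² = (0 - 30)² = (-30)² = 900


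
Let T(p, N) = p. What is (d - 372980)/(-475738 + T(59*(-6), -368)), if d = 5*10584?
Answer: 80015/119023 ≈ 0.67227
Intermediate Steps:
d = 52920
(d - 372980)/(-475738 + T(59*(-6), -368)) = (52920 - 372980)/(-475738 + 59*(-6)) = -320060/(-475738 - 354) = -320060/(-476092) = -320060*(-1/476092) = 80015/119023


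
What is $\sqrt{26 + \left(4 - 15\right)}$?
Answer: $\sqrt{15} \approx 3.873$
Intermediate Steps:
$\sqrt{26 + \left(4 - 15\right)} = \sqrt{26 - 11} = \sqrt{15}$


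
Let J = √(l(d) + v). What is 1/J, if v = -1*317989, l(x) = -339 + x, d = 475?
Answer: -I*√35317/105951 ≈ -0.0017737*I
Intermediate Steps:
v = -317989
J = 3*I*√35317 (J = √((-339 + 475) - 317989) = √(136 - 317989) = √(-317853) = 3*I*√35317 ≈ 563.78*I)
1/J = 1/(3*I*√35317) = -I*√35317/105951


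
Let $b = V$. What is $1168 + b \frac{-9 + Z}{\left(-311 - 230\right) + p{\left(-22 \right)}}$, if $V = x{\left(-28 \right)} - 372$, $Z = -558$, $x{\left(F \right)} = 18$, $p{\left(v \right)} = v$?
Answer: $\frac{456866}{563} \approx 811.48$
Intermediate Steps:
$V = -354$ ($V = 18 - 372 = -354$)
$b = -354$
$1168 + b \frac{-9 + Z}{\left(-311 - 230\right) + p{\left(-22 \right)}} = 1168 - 354 \frac{-9 - 558}{\left(-311 - 230\right) - 22} = 1168 - 354 \left(- \frac{567}{\left(-311 - 230\right) - 22}\right) = 1168 - 354 \left(- \frac{567}{-541 - 22}\right) = 1168 - 354 \left(- \frac{567}{-563}\right) = 1168 - 354 \left(\left(-567\right) \left(- \frac{1}{563}\right)\right) = 1168 - \frac{200718}{563} = \frac{456866}{563}$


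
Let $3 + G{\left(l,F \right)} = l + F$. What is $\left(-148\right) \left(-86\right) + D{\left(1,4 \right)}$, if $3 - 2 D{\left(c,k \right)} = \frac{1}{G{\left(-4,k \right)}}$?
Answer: $\frac{38189}{3} \approx 12730.0$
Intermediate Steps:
$G{\left(l,F \right)} = -3 + F + l$ ($G{\left(l,F \right)} = -3 + \left(l + F\right) = -3 + \left(F + l\right) = -3 + F + l$)
$D{\left(c,k \right)} = \frac{3}{2} - \frac{1}{2 \left(-7 + k\right)}$ ($D{\left(c,k \right)} = \frac{3}{2} - \frac{1}{2 \left(-3 + k - 4\right)} = \frac{3}{2} - \frac{1}{2 \left(-7 + k\right)}$)
$\left(-148\right) \left(-86\right) + D{\left(1,4 \right)} = \left(-148\right) \left(-86\right) + \frac{-22 + 3 \cdot 4}{2 \left(-7 + 4\right)} = 12728 + \frac{-22 + 12}{2 \left(-3\right)} = 12728 + \frac{1}{2} \left(- \frac{1}{3}\right) \left(-10\right) = 12728 + \frac{5}{3} = \frac{38189}{3}$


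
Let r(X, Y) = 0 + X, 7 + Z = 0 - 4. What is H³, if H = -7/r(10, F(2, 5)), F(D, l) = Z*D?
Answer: -343/1000 ≈ -0.34300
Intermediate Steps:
Z = -11 (Z = -7 + (0 - 4) = -7 - 4 = -11)
F(D, l) = -11*D
r(X, Y) = X
H = -7/10 ≈ -0.70000
H³ = (-7/10)³ = -343/1000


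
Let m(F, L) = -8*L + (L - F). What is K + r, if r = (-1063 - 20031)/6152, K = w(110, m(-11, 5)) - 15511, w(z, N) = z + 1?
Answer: -47380947/3076 ≈ -15403.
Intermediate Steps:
m(F, L) = -F - 7*L
w(z, N) = 1 + z
K = -15400 (K = (1 + 110) - 15511 = 111 - 15511 = -15400)
r = -10547/3076 (r = -21094*1/6152 = -10547/3076 ≈ -3.4288)
K + r = -15400 - 10547/3076 = -47380947/3076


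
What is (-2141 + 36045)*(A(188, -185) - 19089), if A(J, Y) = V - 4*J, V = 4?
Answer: -672553648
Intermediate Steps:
A(J, Y) = 4 - 4*J
(-2141 + 36045)*(A(188, -185) - 19089) = (-2141 + 36045)*((4 - 4*188) - 19089) = 33904*((4 - 752) - 19089) = 33904*(-748 - 19089) = 33904*(-19837) = -672553648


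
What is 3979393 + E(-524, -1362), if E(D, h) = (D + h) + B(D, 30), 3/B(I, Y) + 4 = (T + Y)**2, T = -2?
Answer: 1034151821/260 ≈ 3.9775e+6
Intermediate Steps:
B(I, Y) = 3/(-4 + (-2 + Y)**2)
E(D, h) = 1/260 + D + h (E(D, h) = (D + h) + 3/(30*(-4 + 30)) = (D + h) + 3*(1/30)/26 = (D + h) + 3*(1/30)*(1/26) = (D + h) + 1/260 = 1/260 + D + h)
3979393 + E(-524, -1362) = 3979393 + (1/260 - 524 - 1362) = 3979393 - 490359/260 = 1034151821/260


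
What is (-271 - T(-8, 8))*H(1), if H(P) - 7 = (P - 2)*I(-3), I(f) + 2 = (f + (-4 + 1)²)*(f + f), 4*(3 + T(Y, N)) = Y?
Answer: -11970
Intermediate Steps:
T(Y, N) = -3 + Y/4
I(f) = -2 + 2*f*(9 + f) (I(f) = -2 + (f + (-4 + 1)²)*(f + f) = -2 + (f + (-3)²)*(2*f) = -2 + (f + 9)*(2*f) = -2 + (9 + f)*(2*f) = -2 + 2*f*(9 + f))
H(P) = 83 - 38*P (H(P) = 7 + (P - 2)*(-2 + 2*(-3)² + 18*(-3)) = 7 + (-2 + P)*(-2 + 2*9 - 54) = 7 + (-2 + P)*(-2 + 18 - 54) = 7 + (-2 + P)*(-38) = 7 + (76 - 38*P) = 83 - 38*P)
(-271 - T(-8, 8))*H(1) = (-271 - (-3 + (¼)*(-8)))*(83 - 38*1) = (-271 - (-3 - 2))*(83 - 38) = (-271 - 1*(-5))*45 = (-271 + 5)*45 = -266*45 = -11970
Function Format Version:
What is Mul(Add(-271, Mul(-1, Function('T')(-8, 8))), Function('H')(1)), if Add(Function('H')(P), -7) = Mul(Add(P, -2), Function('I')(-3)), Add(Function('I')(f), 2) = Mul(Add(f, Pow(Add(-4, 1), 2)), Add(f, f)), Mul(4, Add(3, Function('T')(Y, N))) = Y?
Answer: -11970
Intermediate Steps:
Function('T')(Y, N) = Add(-3, Mul(Rational(1, 4), Y))
Function('I')(f) = Add(-2, Mul(2, f, Add(9, f))) (Function('I')(f) = Add(-2, Mul(Add(f, Pow(Add(-4, 1), 2)), Add(f, f))) = Add(-2, Mul(Add(f, Pow(-3, 2)), Mul(2, f))) = Add(-2, Mul(Add(f, 9), Mul(2, f))) = Add(-2, Mul(Add(9, f), Mul(2, f))) = Add(-2, Mul(2, f, Add(9, f))))
Function('H')(P) = Add(83, Mul(-38, P)) (Function('H')(P) = Add(7, Mul(Add(P, -2), Add(-2, Mul(2, Pow(-3, 2)), Mul(18, -3)))) = Add(7, Mul(Add(-2, P), Add(-2, Mul(2, 9), -54))) = Add(7, Mul(Add(-2, P), Add(-2, 18, -54))) = Add(7, Mul(Add(-2, P), -38)) = Add(7, Add(76, Mul(-38, P))) = Add(83, Mul(-38, P)))
Mul(Add(-271, Mul(-1, Function('T')(-8, 8))), Function('H')(1)) = Mul(Add(-271, Mul(-1, Add(-3, Mul(Rational(1, 4), -8)))), Add(83, Mul(-38, 1))) = Mul(Add(-271, Mul(-1, Add(-3, -2))), Add(83, -38)) = Mul(Add(-271, Mul(-1, -5)), 45) = Mul(Add(-271, 5), 45) = Mul(-266, 45) = -11970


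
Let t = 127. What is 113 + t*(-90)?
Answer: -11317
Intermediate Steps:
113 + t*(-90) = 113 + 127*(-90) = 113 - 11430 = -11317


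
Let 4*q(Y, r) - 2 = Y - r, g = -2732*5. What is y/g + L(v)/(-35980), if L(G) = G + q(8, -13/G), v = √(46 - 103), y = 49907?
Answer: -179568801/49148680 - 43*I*√57/1640688 ≈ -3.6536 - 0.00019787*I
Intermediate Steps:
g = -13660
q(Y, r) = ½ - r/4 + Y/4 (q(Y, r) = ½ + (Y - r)/4 = ½ + (-r/4 + Y/4) = ½ - r/4 + Y/4)
v = I*√57 (v = √(-57) = I*√57 ≈ 7.5498*I)
L(G) = 5/2 + G + 13/(4*G) (L(G) = G + (½ - (-13)/(4*G) + (¼)*8) = G + (½ + 13/(4*G) + 2) = G + (5/2 + 13/(4*G)) = 5/2 + G + 13/(4*G))
y/g + L(v)/(-35980) = 49907/(-13660) + (5/2 + I*√57 + 13/(4*((I*√57))))/(-35980) = 49907*(-1/13660) + (5/2 + I*√57 + 13*(-I*√57/57)/4)*(-1/35980) = -49907/13660 + (5/2 + I*√57 - 13*I*√57/228)*(-1/35980) = -49907/13660 + (5/2 + 215*I*√57/228)*(-1/35980) = -49907/13660 + (-1/14392 - 43*I*√57/1640688) = -179568801/49148680 - 43*I*√57/1640688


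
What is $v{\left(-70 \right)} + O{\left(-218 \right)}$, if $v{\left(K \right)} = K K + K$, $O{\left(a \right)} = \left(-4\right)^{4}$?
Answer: $5086$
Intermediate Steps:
$O{\left(a \right)} = 256$
$v{\left(K \right)} = K + K^{2}$ ($v{\left(K \right)} = K^{2} + K = K + K^{2}$)
$v{\left(-70 \right)} + O{\left(-218 \right)} = - 70 \left(1 - 70\right) + 256 = \left(-70\right) \left(-69\right) + 256 = 4830 + 256 = 5086$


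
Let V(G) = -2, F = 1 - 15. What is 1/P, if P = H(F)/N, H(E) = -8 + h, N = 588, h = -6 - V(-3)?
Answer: -49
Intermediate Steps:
F = -14
h = -4 (h = -6 - 1*(-2) = -6 + 2 = -4)
H(E) = -12 (H(E) = -8 - 4 = -12)
P = -1/49 (P = -12/588 = -12*1/588 = -1/49 ≈ -0.020408)
1/P = 1/(-1/49) = -49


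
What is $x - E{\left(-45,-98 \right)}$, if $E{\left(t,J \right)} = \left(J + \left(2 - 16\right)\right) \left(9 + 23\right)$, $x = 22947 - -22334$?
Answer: $48865$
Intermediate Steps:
$x = 45281$ ($x = 22947 + 22334 = 45281$)
$E{\left(t,J \right)} = -448 + 32 J$ ($E{\left(t,J \right)} = \left(J + \left(2 - 16\right)\right) 32 = \left(J - 14\right) 32 = \left(-14 + J\right) 32 = -448 + 32 J$)
$x - E{\left(-45,-98 \right)} = 45281 - \left(-448 + 32 \left(-98\right)\right) = 45281 - \left(-448 - 3136\right) = 45281 - -3584 = 45281 + 3584 = 48865$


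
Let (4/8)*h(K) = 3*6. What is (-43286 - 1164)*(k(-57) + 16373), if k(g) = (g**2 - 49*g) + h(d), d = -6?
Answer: -997946950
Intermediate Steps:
h(K) = 36 (h(K) = 2*(3*6) = 2*18 = 36)
k(g) = 36 + g**2 - 49*g (k(g) = (g**2 - 49*g) + 36 = 36 + g**2 - 49*g)
(-43286 - 1164)*(k(-57) + 16373) = (-43286 - 1164)*((36 + (-57)**2 - 49*(-57)) + 16373) = -44450*((36 + 3249 + 2793) + 16373) = -44450*(6078 + 16373) = -44450*22451 = -997946950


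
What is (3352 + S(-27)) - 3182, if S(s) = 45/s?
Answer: 505/3 ≈ 168.33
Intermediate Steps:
(3352 + S(-27)) - 3182 = (3352 + 45/(-27)) - 3182 = (3352 + 45*(-1/27)) - 3182 = (3352 - 5/3) - 3182 = 10051/3 - 3182 = 505/3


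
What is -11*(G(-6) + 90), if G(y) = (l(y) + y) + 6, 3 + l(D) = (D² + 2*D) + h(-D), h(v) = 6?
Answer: -1287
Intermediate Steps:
l(D) = 3 + D² + 2*D (l(D) = -3 + ((D² + 2*D) + 6) = -3 + (6 + D² + 2*D) = 3 + D² + 2*D)
G(y) = 9 + y² + 3*y (G(y) = ((3 + y² + 2*y) + y) + 6 = (3 + y² + 3*y) + 6 = 9 + y² + 3*y)
-11*(G(-6) + 90) = -11*((9 + (-6)² + 3*(-6)) + 90) = -11*((9 + 36 - 18) + 90) = -11*(27 + 90) = -11*117 = -1287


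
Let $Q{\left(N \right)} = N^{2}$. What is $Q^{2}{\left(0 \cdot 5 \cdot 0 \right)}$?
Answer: $0$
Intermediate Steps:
$Q^{2}{\left(0 \cdot 5 \cdot 0 \right)} = \left(\left(0 \cdot 5 \cdot 0\right)^{2}\right)^{2} = \left(\left(0 \cdot 0\right)^{2}\right)^{2} = \left(0^{2}\right)^{2} = 0^{2} = 0$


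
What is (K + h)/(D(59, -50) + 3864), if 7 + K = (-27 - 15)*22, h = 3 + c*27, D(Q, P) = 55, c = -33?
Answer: -1819/3919 ≈ -0.46415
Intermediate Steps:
h = -888 (h = 3 - 33*27 = 3 - 891 = -888)
K = -931 (K = -7 + (-27 - 15)*22 = -7 - 42*22 = -7 - 924 = -931)
(K + h)/(D(59, -50) + 3864) = (-931 - 888)/(55 + 3864) = -1819/3919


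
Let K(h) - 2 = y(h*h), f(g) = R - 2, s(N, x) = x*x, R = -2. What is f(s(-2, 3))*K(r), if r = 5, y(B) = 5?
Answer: -28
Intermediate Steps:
s(N, x) = x²
f(g) = -4 (f(g) = -2 - 2 = -4)
K(h) = 7 (K(h) = 2 + 5 = 7)
f(s(-2, 3))*K(r) = -4*7 = -28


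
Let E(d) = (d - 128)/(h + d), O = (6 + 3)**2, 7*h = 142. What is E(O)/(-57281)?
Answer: 47/5801747 ≈ 8.1010e-6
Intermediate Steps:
h = 142/7 (h = (1/7)*142 = 142/7 ≈ 20.286)
O = 81 (O = 9**2 = 81)
E(d) = (-128 + d)/(142/7 + d) (E(d) = (d - 128)/(142/7 + d) = (-128 + d)/(142/7 + d))
E(O)/(-57281) = (7*(-128 + 81)/(142 + 7*81))/(-57281) = (7*(-47)/(142 + 567))*(-1/57281) = (7*(-47)/709)*(-1/57281) = (7*(1/709)*(-47))*(-1/57281) = -329/709*(-1/57281) = 47/5801747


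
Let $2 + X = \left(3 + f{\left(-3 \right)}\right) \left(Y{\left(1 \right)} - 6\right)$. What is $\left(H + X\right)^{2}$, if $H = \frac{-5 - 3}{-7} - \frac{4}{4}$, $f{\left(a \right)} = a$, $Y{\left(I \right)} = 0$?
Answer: $\frac{169}{49} \approx 3.449$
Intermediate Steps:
$X = -2$ ($X = -2 + \left(3 - 3\right) \left(0 - 6\right) = -2 + 0 \left(-6\right) = -2 + 0 = -2$)
$H = \frac{1}{7}$ ($H = \left(-5 - 3\right) \left(- \frac{1}{7}\right) - 1 = \left(-8\right) \left(- \frac{1}{7}\right) - 1 = \frac{8}{7} - 1 = \frac{1}{7} \approx 0.14286$)
$\left(H + X\right)^{2} = \left(\frac{1}{7} - 2\right)^{2} = \left(- \frac{13}{7}\right)^{2} = \frac{169}{49}$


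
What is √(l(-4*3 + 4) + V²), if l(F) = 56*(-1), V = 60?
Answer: 2*√886 ≈ 59.531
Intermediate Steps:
l(F) = -56
√(l(-4*3 + 4) + V²) = √(-56 + 60²) = √(-56 + 3600) = √3544 = 2*√886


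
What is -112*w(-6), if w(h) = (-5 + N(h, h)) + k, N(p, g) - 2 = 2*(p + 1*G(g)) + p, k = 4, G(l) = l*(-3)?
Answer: -2128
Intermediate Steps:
G(l) = -3*l
N(p, g) = 2 - 6*g + 3*p (N(p, g) = 2 + (2*(p + 1*(-3*g)) + p) = 2 + (2*(p - 3*g) + p) = 2 + ((-6*g + 2*p) + p) = 2 + (-6*g + 3*p) = 2 - 6*g + 3*p)
w(h) = 1 - 3*h (w(h) = (-5 + (2 - 6*h + 3*h)) + 4 = (-5 + (2 - 3*h)) + 4 = (-3 - 3*h) + 4 = 1 - 3*h)
-112*w(-6) = -112*(1 - 3*(-6)) = -112*(1 + 18) = -112*19 = -2128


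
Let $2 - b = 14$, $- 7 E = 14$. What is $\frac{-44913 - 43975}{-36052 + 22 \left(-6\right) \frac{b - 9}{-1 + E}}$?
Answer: $\frac{11111}{4622} \approx 2.4039$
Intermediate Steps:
$E = -2$ ($E = \left(- \frac{1}{7}\right) 14 = -2$)
$b = -12$ ($b = 2 - 14 = -12$)
$\frac{-44913 - 43975}{-36052 + 22 \left(-6\right) \frac{b - 9}{-1 + E}} = \frac{-44913 - 43975}{-36052 + 22 \left(-6\right) \frac{-12 - 9}{-1 - 2}} = - \frac{88888}{-36052 - 132 \left(- \frac{21}{-3}\right)} = - \frac{88888}{-36052 - 132 \left(\left(-21\right) \left(- \frac{1}{3}\right)\right)} = - \frac{88888}{-36052 - 924} = - \frac{88888}{-36976} = \left(-88888\right) \left(- \frac{1}{36976}\right) = \frac{11111}{4622}$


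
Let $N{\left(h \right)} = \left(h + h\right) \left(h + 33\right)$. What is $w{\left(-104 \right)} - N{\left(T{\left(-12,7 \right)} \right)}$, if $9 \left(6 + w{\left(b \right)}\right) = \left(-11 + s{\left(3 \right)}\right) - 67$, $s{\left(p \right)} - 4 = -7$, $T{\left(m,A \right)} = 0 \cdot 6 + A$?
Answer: $-575$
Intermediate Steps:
$T{\left(m,A \right)} = A$ ($T{\left(m,A \right)} = 0 + A = A$)
$s{\left(p \right)} = -3$ ($s{\left(p \right)} = 4 - 7 = -3$)
$N{\left(h \right)} = 2 h \left(33 + h\right)$
$w{\left(b \right)} = -15$ ($w{\left(b \right)} = -6 + \frac{\left(-11 - 3\right) - 67}{9} = -6 + \frac{-14 - 67}{9} = -6 + \frac{1}{9} \left(-81\right) = -6 - 9 = -15$)
$w{\left(-104 \right)} - N{\left(T{\left(-12,7 \right)} \right)} = -15 - 2 \cdot 7 \left(33 + 7\right) = -15 - 2 \cdot 7 \cdot 40 = -15 - 560 = -575$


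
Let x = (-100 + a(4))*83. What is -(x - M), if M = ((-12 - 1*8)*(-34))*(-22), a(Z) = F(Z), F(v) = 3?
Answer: -6909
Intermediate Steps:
a(Z) = 3
M = -14960 (M = ((-12 - 8)*(-34))*(-22) = -20*(-34)*(-22) = 680*(-22) = -14960)
x = -8051 (x = (-100 + 3)*83 = -97*83 = -8051)
-(x - M) = -(-8051 - 1*(-14960)) = -(-8051 + 14960) = -1*6909 = -6909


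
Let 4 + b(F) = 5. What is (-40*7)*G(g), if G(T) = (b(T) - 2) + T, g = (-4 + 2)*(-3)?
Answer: -1400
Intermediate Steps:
b(F) = 1 (b(F) = -4 + 5 = 1)
g = 6 (g = -2*(-3) = 6)
G(T) = -1 + T (G(T) = (1 - 2) + T = -1 + T)
(-40*7)*G(g) = (-40*7)*(-1 + 6) = -280*5 = -1400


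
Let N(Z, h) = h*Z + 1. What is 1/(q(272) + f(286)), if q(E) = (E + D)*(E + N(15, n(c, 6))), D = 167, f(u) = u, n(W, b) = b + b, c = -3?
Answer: 1/199153 ≈ 5.0213e-6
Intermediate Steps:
n(W, b) = 2*b
N(Z, h) = 1 + Z*h (N(Z, h) = Z*h + 1 = 1 + Z*h)
q(E) = (167 + E)*(181 + E) (q(E) = (E + 167)*(E + (1 + 15*(2*6))) = (167 + E)*(E + (1 + 15*12)) = (167 + E)*(E + (1 + 180)) = (167 + E)*(E + 181) = (167 + E)*(181 + E))
1/(q(272) + f(286)) = 1/((30227 + 272² + 348*272) + 286) = 1/((30227 + 73984 + 94656) + 286) = 1/(198867 + 286) = 1/199153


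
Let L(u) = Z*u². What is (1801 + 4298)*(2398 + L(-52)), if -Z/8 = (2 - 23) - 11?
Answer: 4236499578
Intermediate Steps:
Z = 256 (Z = -8*((2 - 23) - 11) = -8*(-21 - 11) = -8*(-32) = 256)
L(u) = 256*u²
(1801 + 4298)*(2398 + L(-52)) = (1801 + 4298)*(2398 + 256*(-52)²) = 6099*(2398 + 256*2704) = 6099*(2398 + 692224) = 6099*694622 = 4236499578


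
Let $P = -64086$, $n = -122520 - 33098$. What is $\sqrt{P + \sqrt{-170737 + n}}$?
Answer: $\sqrt{-64086 + i \sqrt{326355}} \approx 1.128 + 253.15 i$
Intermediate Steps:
$n = -155618$
$\sqrt{P + \sqrt{-170737 + n}} = \sqrt{-64086 + \sqrt{-170737 - 155618}} = \sqrt{-64086 + \sqrt{-326355}} = \sqrt{-64086 + i \sqrt{326355}}$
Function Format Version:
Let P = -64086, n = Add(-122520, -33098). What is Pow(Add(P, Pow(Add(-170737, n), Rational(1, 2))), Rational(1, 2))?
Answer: Pow(Add(-64086, Mul(I, Pow(326355, Rational(1, 2)))), Rational(1, 2)) ≈ Add(1.128, Mul(253.15, I))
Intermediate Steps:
n = -155618
Pow(Add(P, Pow(Add(-170737, n), Rational(1, 2))), Rational(1, 2)) = Pow(Add(-64086, Pow(Add(-170737, -155618), Rational(1, 2))), Rational(1, 2)) = Pow(Add(-64086, Pow(-326355, Rational(1, 2))), Rational(1, 2)) = Pow(Add(-64086, Mul(I, Pow(326355, Rational(1, 2)))), Rational(1, 2))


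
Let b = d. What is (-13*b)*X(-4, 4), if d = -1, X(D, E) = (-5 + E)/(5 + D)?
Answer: -13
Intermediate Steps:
X(D, E) = (-5 + E)/(5 + D)
b = -1
(-13*b)*X(-4, 4) = (-13*(-1))*((-5 + 4)/(5 - 4)) = 13*(-1/1) = 13*(1*(-1)) = 13*(-1) = -13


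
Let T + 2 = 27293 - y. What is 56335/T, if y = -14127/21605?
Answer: 1217117675/589636182 ≈ 2.0642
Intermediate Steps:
y = -14127/21605 (y = -14127*1/21605 = -14127/21605 ≈ -0.65388)
T = 589636182/21605 (T = -2 + (27293 - 1*(-14127/21605)) = -2 + (27293 + 14127/21605) = -2 + 589679392/21605 = 589636182/21605 ≈ 27292.)
56335/T = 56335/(589636182/21605) = 56335*(21605/589636182) = 1217117675/589636182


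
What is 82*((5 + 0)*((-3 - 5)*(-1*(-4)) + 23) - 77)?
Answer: -10004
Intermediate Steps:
82*((5 + 0)*((-3 - 5)*(-1*(-4)) + 23) - 77) = 82*(5*(-8*4 + 23) - 77) = 82*(5*(-32 + 23) - 77) = 82*(5*(-9) - 77) = 82*(-45 - 77) = 82*(-122) = -10004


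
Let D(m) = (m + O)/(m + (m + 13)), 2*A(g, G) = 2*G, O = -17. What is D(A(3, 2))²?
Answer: 225/289 ≈ 0.77855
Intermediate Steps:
A(g, G) = G (A(g, G) = (2*G)/2 = G)
D(m) = (-17 + m)/(13 + 2*m) (D(m) = (m - 17)/(m + (m + 13)) = (-17 + m)/(m + (13 + m)) = (-17 + m)/(13 + 2*m))
D(A(3, 2))² = ((-17 + 2)/(13 + 2*2))² = (-15/(13 + 4))² = (-15/17)² = 225/289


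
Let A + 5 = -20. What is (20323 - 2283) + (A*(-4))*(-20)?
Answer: 16040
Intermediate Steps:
A = -25 (A = -5 - 20 = -25)
(20323 - 2283) + (A*(-4))*(-20) = (20323 - 2283) - 25*(-4)*(-20) = 18040 + 100*(-20) = 18040 - 2000 = 16040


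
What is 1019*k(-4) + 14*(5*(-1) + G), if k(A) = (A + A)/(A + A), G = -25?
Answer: 599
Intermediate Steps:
k(A) = 1 (k(A) = (2*A)/((2*A)) = (2*A)*(1/(2*A)) = 1)
1019*k(-4) + 14*(5*(-1) + G) = 1019*1 + 14*(5*(-1) - 25) = 1019 + 14*(-5 - 25) = 1019 + 14*(-30) = 1019 - 420 = 599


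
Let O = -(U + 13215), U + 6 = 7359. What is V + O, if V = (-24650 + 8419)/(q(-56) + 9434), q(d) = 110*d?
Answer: -67355863/3274 ≈ -20573.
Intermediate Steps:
U = 7353 (U = -6 + 7359 = 7353)
O = -20568 (O = -(7353 + 13215) = -1*20568 = -20568)
V = -16231/3274 (V = (-24650 + 8419)/(110*(-56) + 9434) = -16231/(-6160 + 9434) = -16231/3274 ≈ -4.9575)
V + O = -16231/3274 - 20568 = -67355863/3274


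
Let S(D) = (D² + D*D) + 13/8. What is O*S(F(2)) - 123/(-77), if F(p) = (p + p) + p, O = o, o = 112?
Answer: 635065/77 ≈ 8247.6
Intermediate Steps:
O = 112
F(p) = 3*p (F(p) = 2*p + p = 3*p)
S(D) = 13/8 + 2*D² (S(D) = (D² + D²) + 13*(⅛) = 2*D² + 13/8 = 13/8 + 2*D²)
O*S(F(2)) - 123/(-77) = 112*(13/8 + 2*(3*2)²) - 123/(-77) = 112*(13/8 + 2*6²) - 123*(-1/77) = 112*(13/8 + 2*36) + 123/77 = 112*(13/8 + 72) + 123/77 = 112*(589/8) + 123/77 = 8246 + 123/77 = 635065/77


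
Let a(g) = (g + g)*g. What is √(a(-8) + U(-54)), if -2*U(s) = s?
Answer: √155 ≈ 12.450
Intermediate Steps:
a(g) = 2*g² (a(g) = (2*g)*g = 2*g²)
U(s) = -s/2
√(a(-8) + U(-54)) = √(2*(-8)² - ½*(-54)) = √(2*64 + 27) = √(128 + 27) = √155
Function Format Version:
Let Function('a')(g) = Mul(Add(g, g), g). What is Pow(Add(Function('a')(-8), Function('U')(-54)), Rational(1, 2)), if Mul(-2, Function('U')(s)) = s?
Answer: Pow(155, Rational(1, 2)) ≈ 12.450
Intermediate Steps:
Function('a')(g) = Mul(2, Pow(g, 2)) (Function('a')(g) = Mul(Mul(2, g), g) = Mul(2, Pow(g, 2)))
Function('U')(s) = Mul(Rational(-1, 2), s)
Pow(Add(Function('a')(-8), Function('U')(-54)), Rational(1, 2)) = Pow(Add(Mul(2, Pow(-8, 2)), Mul(Rational(-1, 2), -54)), Rational(1, 2)) = Pow(Add(Mul(2, 64), 27), Rational(1, 2)) = Pow(Add(128, 27), Rational(1, 2)) = Pow(155, Rational(1, 2))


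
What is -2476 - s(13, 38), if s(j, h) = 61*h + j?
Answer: -4807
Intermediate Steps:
s(j, h) = j + 61*h
-2476 - s(13, 38) = -2476 - (13 + 61*38) = -2476 - (13 + 2318) = -2476 - 1*2331 = -2476 - 2331 = -4807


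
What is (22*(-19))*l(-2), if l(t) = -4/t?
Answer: -836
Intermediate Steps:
(22*(-19))*l(-2) = (22*(-19))*(-4/(-2)) = -(-1672)*(-1)/2 = -418*2 = -836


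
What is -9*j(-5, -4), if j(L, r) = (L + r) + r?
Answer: 117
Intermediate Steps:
j(L, r) = L + 2*r
-9*j(-5, -4) = -9*(-5 + 2*(-4)) = -9*(-5 - 8) = -9*(-13) = 117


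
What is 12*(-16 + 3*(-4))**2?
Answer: 9408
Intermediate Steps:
12*(-16 + 3*(-4))**2 = 12*(-16 - 12)**2 = 12*(-28)**2 = 12*784 = 9408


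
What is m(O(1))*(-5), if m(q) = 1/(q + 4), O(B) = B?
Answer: -1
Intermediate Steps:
m(q) = 1/(4 + q)
m(O(1))*(-5) = -5/(4 + 1) = -5/5 = (1/5)*(-5) = -1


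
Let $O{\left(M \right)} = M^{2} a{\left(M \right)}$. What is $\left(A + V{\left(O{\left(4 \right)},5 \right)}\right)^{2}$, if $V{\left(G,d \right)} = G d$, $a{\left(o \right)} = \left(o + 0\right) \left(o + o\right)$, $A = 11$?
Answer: $6610041$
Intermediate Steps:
$a{\left(o \right)} = 2 o^{2}$ ($a{\left(o \right)} = o 2 o = 2 o^{2}$)
$O{\left(M \right)} = 2 M^{4}$ ($O{\left(M \right)} = M^{2} \cdot 2 M^{2} = 2 M^{4}$)
$\left(A + V{\left(O{\left(4 \right)},5 \right)}\right)^{2} = \left(11 + 2 \cdot 4^{4} \cdot 5\right)^{2} = \left(11 + 2 \cdot 256 \cdot 5\right)^{2} = \left(11 + 512 \cdot 5\right)^{2} = \left(11 + 2560\right)^{2} = 2571^{2} = 6610041$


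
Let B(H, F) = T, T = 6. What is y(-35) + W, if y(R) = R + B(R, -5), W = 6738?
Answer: 6709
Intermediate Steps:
B(H, F) = 6
y(R) = 6 + R (y(R) = R + 6 = 6 + R)
y(-35) + W = (6 - 35) + 6738 = -29 + 6738 = 6709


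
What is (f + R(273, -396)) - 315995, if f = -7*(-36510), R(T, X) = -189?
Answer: -60614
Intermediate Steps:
f = 255570
(f + R(273, -396)) - 315995 = (255570 - 189) - 315995 = 255381 - 315995 = -60614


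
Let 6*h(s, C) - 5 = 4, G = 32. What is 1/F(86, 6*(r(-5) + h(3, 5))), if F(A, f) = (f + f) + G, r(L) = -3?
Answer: 1/14 ≈ 0.071429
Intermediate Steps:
h(s, C) = 3/2 (h(s, C) = ⅚ + (⅙)*4 = ⅚ + ⅔ = 3/2)
F(A, f) = 32 + 2*f (F(A, f) = (f + f) + 32 = 2*f + 32 = 32 + 2*f)
1/F(86, 6*(r(-5) + h(3, 5))) = 1/(32 + 2*(6*(-3 + 3/2))) = 1/(32 + 2*(6*(-3/2))) = 1/(32 + 2*(-9)) = 1/(32 - 18) = 1/14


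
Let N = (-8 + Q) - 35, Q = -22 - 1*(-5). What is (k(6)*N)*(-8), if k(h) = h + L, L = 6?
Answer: 5760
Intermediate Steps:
Q = -17 (Q = -22 + 5 = -17)
k(h) = 6 + h (k(h) = h + 6 = 6 + h)
N = -60 (N = (-8 - 17) - 35 = -25 - 35 = -60)
(k(6)*N)*(-8) = ((6 + 6)*(-60))*(-8) = (12*(-60))*(-8) = -720*(-8) = 5760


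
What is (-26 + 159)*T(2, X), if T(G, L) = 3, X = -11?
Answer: 399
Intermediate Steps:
(-26 + 159)*T(2, X) = (-26 + 159)*3 = 133*3 = 399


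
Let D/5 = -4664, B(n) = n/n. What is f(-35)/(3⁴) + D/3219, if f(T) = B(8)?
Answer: -628567/86913 ≈ -7.2321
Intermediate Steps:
B(n) = 1
f(T) = 1
D = -23320 (D = 5*(-4664) = -23320)
f(-35)/(3⁴) + D/3219 = 1/3⁴ - 23320/3219 = 1/81 - 23320*1/3219 = 1*(1/81) - 23320/3219 = 1/81 - 23320/3219 = -628567/86913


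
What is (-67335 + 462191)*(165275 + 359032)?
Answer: 207025764792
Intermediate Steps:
(-67335 + 462191)*(165275 + 359032) = 394856*524307 = 207025764792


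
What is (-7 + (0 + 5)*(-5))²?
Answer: 1024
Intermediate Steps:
(-7 + (0 + 5)*(-5))² = (-7 + 5*(-5))² = (-7 - 25)² = (-32)² = 1024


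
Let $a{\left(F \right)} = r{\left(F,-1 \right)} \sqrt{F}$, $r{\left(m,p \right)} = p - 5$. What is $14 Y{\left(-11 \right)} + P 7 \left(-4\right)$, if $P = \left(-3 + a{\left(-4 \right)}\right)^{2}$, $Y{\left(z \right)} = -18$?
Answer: $3528 - 2016 i \approx 3528.0 - 2016.0 i$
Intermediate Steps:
$r{\left(m,p \right)} = -5 + p$
$a{\left(F \right)} = - 6 \sqrt{F}$ ($a{\left(F \right)} = \left(-5 - 1\right) \sqrt{F} = - 6 \sqrt{F}$)
$P = \left(-3 - 12 i\right)^{2}$ ($P = \left(-3 - 6 \sqrt{-4}\right)^{2} = \left(-3 - 6 \cdot 2 i\right)^{2} = \left(-3 - 12 i\right)^{2} \approx -135.0 + 72.0 i$)
$14 Y{\left(-11 \right)} + P 7 \left(-4\right) = 14 \left(-18\right) + \left(-135 + 72 i\right) 7 \left(-4\right) = -252 + \left(-945 + 504 i\right) \left(-4\right) = -252 + \left(3780 - 2016 i\right) = 3528 - 2016 i$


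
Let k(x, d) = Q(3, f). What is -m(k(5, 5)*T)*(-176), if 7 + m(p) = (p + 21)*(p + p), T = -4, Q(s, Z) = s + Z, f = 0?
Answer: -39248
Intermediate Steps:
Q(s, Z) = Z + s
k(x, d) = 3 (k(x, d) = 0 + 3 = 3)
m(p) = -7 + 2*p*(21 + p) (m(p) = -7 + (p + 21)*(p + p) = -7 + (21 + p)*(2*p) = -7 + 2*p*(21 + p))
-m(k(5, 5)*T)*(-176) = -(-7 + 2*(3*(-4))² + 42*(3*(-4)))*(-176) = -(-7 + 2*(-12)² + 42*(-12))*(-176) = -(-7 + 2*144 - 504)*(-176) = -(-7 + 288 - 504)*(-176) = -1*(-223)*(-176) = 223*(-176) = -39248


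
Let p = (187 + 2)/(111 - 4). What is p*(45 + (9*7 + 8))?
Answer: 21924/107 ≈ 204.90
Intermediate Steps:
p = 189/107 ≈ 1.7664
p*(45 + (9*7 + 8)) = 189*(45 + (9*7 + 8))/107 = 189*(45 + (63 + 8))/107 = 189*(45 + 71)/107 = (189/107)*116 = 21924/107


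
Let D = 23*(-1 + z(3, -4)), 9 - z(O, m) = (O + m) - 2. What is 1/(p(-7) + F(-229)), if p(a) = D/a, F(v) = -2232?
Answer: -7/15877 ≈ -0.00044089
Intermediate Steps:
z(O, m) = 11 - O - m (z(O, m) = 9 - ((O + m) - 2) = 9 - (-2 + O + m) = 9 + (2 - O - m) = 11 - O - m)
D = 253 (D = 23*(-1 + (11 - 1*3 - 1*(-4))) = 23*(-1 + (11 - 3 + 4)) = 23*(-1 + 12) = 23*11 = 253)
p(a) = 253/a
1/(p(-7) + F(-229)) = 1/(253/(-7) - 2232) = 1/(253*(-⅐) - 2232) = 1/(-253/7 - 2232) = 1/(-15877/7) = -7/15877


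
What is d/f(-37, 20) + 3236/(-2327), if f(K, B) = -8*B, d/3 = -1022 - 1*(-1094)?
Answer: -127549/46540 ≈ -2.7406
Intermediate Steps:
d = 216 (d = 3*(-1022 - 1*(-1094)) = 3*(-1022 + 1094) = 3*72 = 216)
d/f(-37, 20) + 3236/(-2327) = 216/((-8*20)) + 3236/(-2327) = 216/(-160) + 3236*(-1/2327) = 216*(-1/160) - 3236/2327 = -27/20 - 3236/2327 = -127549/46540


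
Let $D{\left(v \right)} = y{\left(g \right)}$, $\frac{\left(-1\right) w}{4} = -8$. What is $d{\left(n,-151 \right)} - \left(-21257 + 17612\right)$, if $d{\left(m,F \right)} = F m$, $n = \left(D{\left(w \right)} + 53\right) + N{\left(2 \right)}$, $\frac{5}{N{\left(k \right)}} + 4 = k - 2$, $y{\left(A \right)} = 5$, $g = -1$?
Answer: $- \frac{19697}{4} \approx -4924.3$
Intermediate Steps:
$w = 32$ ($w = \left(-4\right) \left(-8\right) = 32$)
$D{\left(v \right)} = 5$
$N{\left(k \right)} = \frac{5}{-6 + k}$ ($N{\left(k \right)} = \frac{5}{-4 + \left(k - 2\right)} = \frac{5}{-4 + \left(-2 + k\right)} = \frac{5}{-6 + k}$)
$n = \frac{227}{4}$ ($n = \left(5 + 53\right) + \frac{5}{-6 + 2} = 58 + \frac{5}{-4} = 58 + 5 \left(- \frac{1}{4}\right) = 58 - \frac{5}{4} = \frac{227}{4} \approx 56.75$)
$d{\left(n,-151 \right)} - \left(-21257 + 17612\right) = \left(-151\right) \frac{227}{4} - \left(-21257 + 17612\right) = - \frac{34277}{4} - -3645 = - \frac{34277}{4} + 3645 = - \frac{19697}{4}$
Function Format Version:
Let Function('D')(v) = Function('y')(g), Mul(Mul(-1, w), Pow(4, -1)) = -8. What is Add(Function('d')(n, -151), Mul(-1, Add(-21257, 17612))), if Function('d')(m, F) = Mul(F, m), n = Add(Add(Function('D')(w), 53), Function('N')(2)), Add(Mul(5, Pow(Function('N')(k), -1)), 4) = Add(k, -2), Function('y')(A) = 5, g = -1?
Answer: Rational(-19697, 4) ≈ -4924.3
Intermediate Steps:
w = 32 (w = Mul(-4, -8) = 32)
Function('D')(v) = 5
Function('N')(k) = Mul(5, Pow(Add(-6, k), -1)) (Function('N')(k) = Mul(5, Pow(Add(-4, Add(k, -2)), -1)) = Mul(5, Pow(Add(-4, Add(-2, k)), -1)) = Mul(5, Pow(Add(-6, k), -1)))
n = Rational(227, 4) (n = Add(Add(5, 53), Mul(5, Pow(Add(-6, 2), -1))) = Add(58, Mul(5, Pow(-4, -1))) = Add(58, Mul(5, Rational(-1, 4))) = Add(58, Rational(-5, 4)) = Rational(227, 4) ≈ 56.750)
Add(Function('d')(n, -151), Mul(-1, Add(-21257, 17612))) = Add(Mul(-151, Rational(227, 4)), Mul(-1, Add(-21257, 17612))) = Add(Rational(-34277, 4), Mul(-1, -3645)) = Add(Rational(-34277, 4), 3645) = Rational(-19697, 4)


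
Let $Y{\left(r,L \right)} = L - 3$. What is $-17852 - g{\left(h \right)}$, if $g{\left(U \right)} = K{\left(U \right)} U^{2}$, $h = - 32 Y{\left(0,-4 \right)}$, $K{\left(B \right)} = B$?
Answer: $-11257276$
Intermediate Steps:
$Y{\left(r,L \right)} = -3 + L$
$h = 224$ ($h = - 32 \left(-3 - 4\right) = \left(-32\right) \left(-7\right) = 224$)
$g{\left(U \right)} = U^{3}$ ($g{\left(U \right)} = U U^{2} = U^{3}$)
$-17852 - g{\left(h \right)} = -17852 - 224^{3} = -17852 - 11239424 = -11257276$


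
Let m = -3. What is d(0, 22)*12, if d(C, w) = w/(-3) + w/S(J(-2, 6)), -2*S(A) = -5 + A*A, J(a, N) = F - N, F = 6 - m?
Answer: -220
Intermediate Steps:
F = 9 (F = 6 - 1*(-3) = 6 + 3 = 9)
J(a, N) = 9 - N
S(A) = 5/2 - A²/2 (S(A) = -(-5 + A*A)/2 = -(-5 + A²)/2 = 5/2 - A²/2)
d(C, w) = -5*w/6 (d(C, w) = w/(-3) + w/(5/2 - (9 - 1*6)²/2) = w*(-⅓) + w/(5/2 - (9 - 6)²/2) = -w/3 + w/(5/2 - ½*3²) = -w/3 + w/(5/2 - ½*9) = -w/3 + w/(5/2 - 9/2) = -w/3 + w/(-2) = -w/3 + w*(-½) = -w/3 - w/2 = -5*w/6)
d(0, 22)*12 = -⅚*22*12 = -55/3*12 = -220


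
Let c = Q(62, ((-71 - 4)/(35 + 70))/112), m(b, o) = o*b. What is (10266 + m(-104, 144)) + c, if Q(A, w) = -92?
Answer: -4802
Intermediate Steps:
m(b, o) = b*o
c = -92
(10266 + m(-104, 144)) + c = (10266 - 104*144) - 92 = (10266 - 14976) - 92 = -4710 - 92 = -4802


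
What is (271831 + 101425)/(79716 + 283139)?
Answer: 373256/362855 ≈ 1.0287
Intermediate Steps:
(271831 + 101425)/(79716 + 283139) = 373256/362855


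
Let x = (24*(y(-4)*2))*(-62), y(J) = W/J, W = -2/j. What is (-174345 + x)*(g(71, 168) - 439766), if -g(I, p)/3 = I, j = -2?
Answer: 76380794379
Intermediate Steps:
g(I, p) = -3*I
W = 1 (W = -2/(-2) = -2*(-½) = 1)
y(J) = 1/J
x = 744 (x = (24*(2/(-4)))*(-62) = (24*(-¼*2))*(-62) = (24*(-½))*(-62) = -12*(-62) = 744)
(-174345 + x)*(g(71, 168) - 439766) = (-174345 + 744)*(-3*71 - 439766) = -173601*(-213 - 439766) = -173601*(-439979) = 76380794379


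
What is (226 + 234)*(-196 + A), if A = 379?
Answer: 84180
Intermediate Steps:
(226 + 234)*(-196 + A) = (226 + 234)*(-196 + 379) = 460*183 = 84180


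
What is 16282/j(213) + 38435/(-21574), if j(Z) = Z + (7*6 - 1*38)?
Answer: 48989639/668794 ≈ 73.251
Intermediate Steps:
j(Z) = 4 + Z (j(Z) = Z + (42 - 38) = Z + 4 = 4 + Z)
16282/j(213) + 38435/(-21574) = 16282/(4 + 213) + 38435/(-21574) = 16282/217 + 38435*(-1/21574) = 16282*(1/217) - 38435/21574 = 2326/31 - 38435/21574 = 48989639/668794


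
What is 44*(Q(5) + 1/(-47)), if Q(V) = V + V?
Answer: 20636/47 ≈ 439.06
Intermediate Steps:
Q(V) = 2*V
44*(Q(5) + 1/(-47)) = 44*(2*5 + 1/(-47)) = 44*(10 - 1/47) = 44*(469/47) = 20636/47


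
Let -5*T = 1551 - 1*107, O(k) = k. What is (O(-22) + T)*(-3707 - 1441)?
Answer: 7999992/5 ≈ 1.6000e+6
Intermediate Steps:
T = -1444/5 (T = -(1551 - 1*107)/5 = -(1551 - 107)/5 = -⅕*1444 = -1444/5 ≈ -288.80)
(O(-22) + T)*(-3707 - 1441) = (-22 - 1444/5)*(-3707 - 1441) = -1554/5*(-5148) = 7999992/5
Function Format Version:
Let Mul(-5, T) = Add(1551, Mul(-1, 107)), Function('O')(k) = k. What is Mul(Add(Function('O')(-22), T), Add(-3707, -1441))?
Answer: Rational(7999992, 5) ≈ 1.6000e+6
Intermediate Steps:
T = Rational(-1444, 5) (T = Mul(Rational(-1, 5), Add(1551, Mul(-1, 107))) = Mul(Rational(-1, 5), Add(1551, -107)) = Mul(Rational(-1, 5), 1444) = Rational(-1444, 5) ≈ -288.80)
Mul(Add(Function('O')(-22), T), Add(-3707, -1441)) = Mul(Add(-22, Rational(-1444, 5)), Add(-3707, -1441)) = Mul(Rational(-1554, 5), -5148) = Rational(7999992, 5)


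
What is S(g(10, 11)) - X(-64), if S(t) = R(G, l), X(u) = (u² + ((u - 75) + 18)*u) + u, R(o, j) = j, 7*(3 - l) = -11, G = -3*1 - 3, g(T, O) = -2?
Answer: -82400/7 ≈ -11771.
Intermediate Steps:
G = -6 (G = -3 - 3 = -6)
l = 32/7 (l = 3 - ⅐*(-11) = 3 + 11/7 = 32/7 ≈ 4.5714)
X(u) = u + u² + u*(-57 + u) (X(u) = (u² + ((-75 + u) + 18)*u) + u = (u² + (-57 + u)*u) + u = (u² + u*(-57 + u)) + u = u + u² + u*(-57 + u))
S(t) = 32/7
S(g(10, 11)) - X(-64) = 32/7 - 2*(-64)*(-28 - 64) = 32/7 - 2*(-64)*(-92) = 32/7 - 1*11776 = 32/7 - 11776 = -82400/7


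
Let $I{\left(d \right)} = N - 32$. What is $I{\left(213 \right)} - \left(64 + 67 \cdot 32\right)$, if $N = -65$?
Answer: $-2305$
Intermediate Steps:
$I{\left(d \right)} = -97$ ($I{\left(d \right)} = -65 - 32 = -97$)
$I{\left(213 \right)} - \left(64 + 67 \cdot 32\right) = -97 - \left(64 + 67 \cdot 32\right) = -97 - \left(64 + 2144\right) = -97 - 2208 = -2305$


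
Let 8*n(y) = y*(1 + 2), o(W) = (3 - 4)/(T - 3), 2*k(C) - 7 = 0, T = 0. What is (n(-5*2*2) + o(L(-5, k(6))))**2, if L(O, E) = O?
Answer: 1849/36 ≈ 51.361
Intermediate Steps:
k(C) = 7/2 (k(C) = 7/2 + (1/2)*0 = 7/2 + 0 = 7/2)
o(W) = 1/3 (o(W) = (3 - 4)/(0 - 3) = -1/(-3) = -1*(-1/3) = 1/3)
n(y) = 3*y/8 (n(y) = (y*(1 + 2))/8 = (y*3)/8 = (3*y)/8 = 3*y/8)
(n(-5*2*2) + o(L(-5, k(6))))**2 = (3*(-5*2*2)/8 + 1/3)**2 = (3*(-10*2)/8 + 1/3)**2 = ((3/8)*(-20) + 1/3)**2 = (-15/2 + 1/3)**2 = (-43/6)**2 = 1849/36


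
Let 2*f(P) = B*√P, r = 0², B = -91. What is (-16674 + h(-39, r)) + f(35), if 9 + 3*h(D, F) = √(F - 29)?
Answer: -16677 - 91*√35/2 + I*√29/3 ≈ -16946.0 + 1.7951*I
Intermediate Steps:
r = 0
h(D, F) = -3 + √(-29 + F)/3 (h(D, F) = -3 + √(F - 29)/3 = -3 + √(-29 + F)/3)
f(P) = -91*√P/2 (f(P) = (-91*√P)/2 = -91*√P/2)
(-16674 + h(-39, r)) + f(35) = (-16674 + (-3 + √(-29 + 0)/3)) - 91*√35/2 = (-16674 + (-3 + √(-29)/3)) - 91*√35/2 = (-16674 + (-3 + (I*√29)/3)) - 91*√35/2 = (-16674 + (-3 + I*√29/3)) - 91*√35/2 = (-16677 + I*√29/3) - 91*√35/2 = -16677 - 91*√35/2 + I*√29/3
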